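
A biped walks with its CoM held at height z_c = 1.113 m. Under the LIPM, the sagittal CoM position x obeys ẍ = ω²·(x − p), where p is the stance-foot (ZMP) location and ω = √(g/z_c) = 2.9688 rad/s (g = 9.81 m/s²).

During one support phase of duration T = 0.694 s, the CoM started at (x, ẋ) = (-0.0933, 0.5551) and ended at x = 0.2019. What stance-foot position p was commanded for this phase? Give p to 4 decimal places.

ωT = 2.9688·0.694 = 2.060347; cosh(ωT) = 3.988052, sinh(ωT) = 3.860642
x(T) = p + (x₀−p)·cosh(ωT) + (ẋ₀/ω)·sinh(ωT) ⇒ p·(1 − cosh) = x(T) − x₀·cosh − (ẋ₀/ω)·sinh
numerator   = 0.2019 − (-0.0933)·3.988052 − (0.5551/2.9688)·3.860642 = -0.147870
denominator = 1 − 3.988052 = -2.988052
p = -0.147870 / -2.988052 = 0.0495

p = 0.0495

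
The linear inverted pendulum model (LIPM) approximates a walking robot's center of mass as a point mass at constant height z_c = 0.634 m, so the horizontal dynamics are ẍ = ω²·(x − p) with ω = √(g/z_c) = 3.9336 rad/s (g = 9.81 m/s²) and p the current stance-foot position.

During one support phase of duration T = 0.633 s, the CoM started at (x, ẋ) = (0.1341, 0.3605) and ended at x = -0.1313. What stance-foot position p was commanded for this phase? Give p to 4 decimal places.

p = 0.2946

ωT = 3.9336·0.633 = 2.489969; cosh(ωT) = 6.071906, sinh(ωT) = 5.988994
x(T) = p + (x₀−p)·cosh(ωT) + (ẋ₀/ω)·sinh(ωT) ⇒ p·(1 − cosh) = x(T) − x₀·cosh − (ẋ₀/ω)·sinh
numerator   = -0.1313 − (0.1341)·6.071906 − (0.3605/3.9336)·5.988994 = -1.494412
denominator = 1 − 6.071906 = -5.071906
p = -1.494412 / -5.071906 = 0.2946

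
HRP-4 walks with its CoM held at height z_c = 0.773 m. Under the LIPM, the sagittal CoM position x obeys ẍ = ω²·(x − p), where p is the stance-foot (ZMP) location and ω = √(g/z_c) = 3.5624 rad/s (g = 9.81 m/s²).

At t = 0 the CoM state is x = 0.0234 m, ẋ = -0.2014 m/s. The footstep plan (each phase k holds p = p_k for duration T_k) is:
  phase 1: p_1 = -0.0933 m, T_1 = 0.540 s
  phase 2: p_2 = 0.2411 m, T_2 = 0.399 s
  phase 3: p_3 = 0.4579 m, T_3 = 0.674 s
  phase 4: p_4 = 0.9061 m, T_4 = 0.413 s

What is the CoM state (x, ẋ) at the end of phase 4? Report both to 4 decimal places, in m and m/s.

x = 2.3814, ẋ = 5.6440

phase 1: p=-0.0933, T=0.540, ωT=1.923696, cosh=3.496141, sinh=3.350075; start (x,ẋ)=(0.023400, -0.201400) → end (x,ẋ)=(0.125303, 0.688611)
phase 2: p=0.2411, T=0.399, ωT=1.421398, cosh=2.192141, sinh=1.950765; start (x,ẋ)=(0.125303, 0.688611) → end (x,ẋ)=(0.364340, 0.704815)
phase 3: p=0.4579, T=0.674, ωT=2.401058, cosh=5.562731, sinh=5.472109; start (x,ẋ)=(0.364340, 0.704815) → end (x,ẋ)=(1.020097, 2.096847)
phase 4: p=0.9061, T=0.413, ωT=1.471271, cosh=2.292200, sinh=2.062567; start (x,ẋ)=(1.020097, 2.096847) → end (x,ẋ)=(2.381442, 5.644009)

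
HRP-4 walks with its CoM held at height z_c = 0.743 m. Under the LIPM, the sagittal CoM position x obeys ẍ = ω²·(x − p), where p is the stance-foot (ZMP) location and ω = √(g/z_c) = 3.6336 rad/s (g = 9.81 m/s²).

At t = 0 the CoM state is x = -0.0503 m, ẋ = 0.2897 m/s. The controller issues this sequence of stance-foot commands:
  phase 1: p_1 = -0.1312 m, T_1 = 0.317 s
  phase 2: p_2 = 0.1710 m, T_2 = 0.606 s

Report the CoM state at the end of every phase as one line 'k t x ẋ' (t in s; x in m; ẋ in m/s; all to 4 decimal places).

phase 1: p=-0.1312, T=0.317, ωT=1.151851, cosh=1.740048, sinh=1.423997; start (x,ẋ)=(-0.050300, 0.289700) → end (x,ẋ)=(0.123102, 0.922687)
phase 2: p=0.1710, T=0.606, ωT=2.201962, cosh=4.576660, sinh=4.466074; start (x,ẋ)=(0.123102, 0.922687) → end (x,ẋ)=(1.085868, 3.445549)

1 0.3170 0.1231 0.9227
2 0.9230 1.0859 3.4455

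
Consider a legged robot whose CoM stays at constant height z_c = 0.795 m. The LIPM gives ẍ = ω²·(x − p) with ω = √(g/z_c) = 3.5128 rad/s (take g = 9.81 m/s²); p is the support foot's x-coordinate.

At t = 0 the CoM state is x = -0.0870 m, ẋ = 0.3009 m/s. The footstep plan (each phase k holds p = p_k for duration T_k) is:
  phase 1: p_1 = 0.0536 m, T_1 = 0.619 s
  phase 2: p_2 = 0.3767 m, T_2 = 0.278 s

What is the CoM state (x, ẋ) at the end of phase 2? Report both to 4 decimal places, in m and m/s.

phase 1: p=0.0536, T=0.619, ωT=2.174423, cosh=4.455392, sinh=4.341718; start (x,ẋ)=(-0.087000, 0.300900) → end (x,ẋ)=(-0.200924, -0.803746)
phase 2: p=0.3767, T=0.278, ωT=0.976558, cosh=1.515954, sinh=1.139349; start (x,ẋ)=(-0.200924, -0.803746) → end (x,ẋ)=(-0.759640, -3.530270)

x = -0.7596, ẋ = -3.5303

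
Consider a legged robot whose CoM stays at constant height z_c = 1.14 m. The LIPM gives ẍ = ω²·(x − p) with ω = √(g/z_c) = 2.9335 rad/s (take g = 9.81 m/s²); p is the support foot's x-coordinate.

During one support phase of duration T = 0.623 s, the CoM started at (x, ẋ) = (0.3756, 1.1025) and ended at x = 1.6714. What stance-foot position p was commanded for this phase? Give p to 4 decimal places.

ωT = 2.9335·0.623 = 1.827570; cosh(ωT) = 3.189782, sinh(ωT) = 3.028978
x(T) = p + (x₀−p)·cosh(ωT) + (ẋ₀/ω)·sinh(ωT) ⇒ p·(1 − cosh) = x(T) − x₀·cosh − (ẋ₀/ω)·sinh
numerator   = 1.6714 − (0.3756)·3.189782 − (1.1025/2.9335)·3.028978 = -0.665066
denominator = 1 − 3.189782 = -2.189782
p = -0.665066 / -2.189782 = 0.3037

p = 0.3037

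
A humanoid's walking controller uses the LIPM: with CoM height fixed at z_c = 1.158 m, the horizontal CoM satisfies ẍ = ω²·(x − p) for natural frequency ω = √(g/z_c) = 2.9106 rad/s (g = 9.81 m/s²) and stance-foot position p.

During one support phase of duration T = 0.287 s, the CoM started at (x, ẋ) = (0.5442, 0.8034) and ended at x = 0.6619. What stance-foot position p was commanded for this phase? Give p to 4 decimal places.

ωT = 2.9106·0.287 = 0.835342; cosh(ωT) = 1.369664, sinh(ωT) = 0.935938
x(T) = p + (x₀−p)·cosh(ωT) + (ẋ₀/ω)·sinh(ωT) ⇒ p·(1 − cosh) = x(T) − x₀·cosh − (ẋ₀/ω)·sinh
numerator   = 0.6619 − (0.5442)·1.369664 − (0.8034/2.9106)·0.935938 = -0.341814
denominator = 1 − 1.369664 = -0.369664
p = -0.341814 / -0.369664 = 0.9247

p = 0.9247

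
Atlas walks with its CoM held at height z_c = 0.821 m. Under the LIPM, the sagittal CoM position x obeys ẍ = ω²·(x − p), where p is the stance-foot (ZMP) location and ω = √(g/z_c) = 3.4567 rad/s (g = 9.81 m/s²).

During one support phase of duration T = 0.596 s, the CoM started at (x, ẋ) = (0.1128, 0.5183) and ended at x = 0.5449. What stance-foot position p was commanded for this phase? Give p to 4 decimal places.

p = 0.1619

ωT = 3.4567·0.596 = 2.060193; cosh(ωT) = 3.987458, sinh(ωT) = 3.860028
x(T) = p + (x₀−p)·cosh(ωT) + (ẋ₀/ω)·sinh(ωT) ⇒ p·(1 − cosh) = x(T) − x₀·cosh − (ẋ₀/ω)·sinh
numerator   = 0.5449 − (0.1128)·3.987458 − (0.5183/3.4567)·3.860028 = -0.483661
denominator = 1 − 3.987458 = -2.987458
p = -0.483661 / -2.987458 = 0.1619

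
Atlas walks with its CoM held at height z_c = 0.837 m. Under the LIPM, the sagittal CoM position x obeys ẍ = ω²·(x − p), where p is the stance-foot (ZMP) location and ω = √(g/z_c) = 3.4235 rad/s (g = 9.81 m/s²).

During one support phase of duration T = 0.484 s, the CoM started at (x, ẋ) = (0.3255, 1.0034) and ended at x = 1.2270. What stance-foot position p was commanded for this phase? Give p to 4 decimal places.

p = 0.2317

ωT = 3.4235·0.484 = 1.656974; cosh(ωT) = 2.717068, sinh(ωT) = 2.526353
x(T) = p + (x₀−p)·cosh(ωT) + (ẋ₀/ω)·sinh(ωT) ⇒ p·(1 − cosh) = x(T) − x₀·cosh − (ẋ₀/ω)·sinh
numerator   = 1.2270 − (0.3255)·2.717068 − (1.0034/3.4235)·2.526353 = -0.397859
denominator = 1 − 2.717068 = -1.717068
p = -0.397859 / -1.717068 = 0.2317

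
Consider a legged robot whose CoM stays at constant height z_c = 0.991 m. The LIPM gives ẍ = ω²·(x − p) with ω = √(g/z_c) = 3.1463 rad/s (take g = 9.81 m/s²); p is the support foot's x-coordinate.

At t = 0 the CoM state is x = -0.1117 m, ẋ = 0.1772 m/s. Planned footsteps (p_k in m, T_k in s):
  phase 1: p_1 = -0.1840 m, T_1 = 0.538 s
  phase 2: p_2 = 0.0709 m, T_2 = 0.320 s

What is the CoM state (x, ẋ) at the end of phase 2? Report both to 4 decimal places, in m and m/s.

x = 0.6325, ẋ = 2.0567

phase 1: p=-0.1840, T=0.538, ωT=1.692709, cosh=2.809102, sinh=2.625082; start (x,ẋ)=(-0.111700, 0.177200) → end (x,ẋ)=(0.166943, 1.094920)
phase 2: p=0.0709, T=0.320, ωT=1.006816, cosh=1.551127, sinh=1.185746; start (x,ẋ)=(0.166943, 1.094920) → end (x,ẋ)=(0.632517, 2.056669)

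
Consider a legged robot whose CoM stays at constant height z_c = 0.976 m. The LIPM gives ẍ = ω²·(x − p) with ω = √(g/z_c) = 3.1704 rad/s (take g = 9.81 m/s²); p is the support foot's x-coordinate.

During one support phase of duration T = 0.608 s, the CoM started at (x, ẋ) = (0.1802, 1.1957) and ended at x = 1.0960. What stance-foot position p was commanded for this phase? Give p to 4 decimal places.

ωT = 3.1704·0.608 = 1.927603; cosh(ωT) = 3.509257, sinh(ωT) = 3.363760
x(T) = p + (x₀−p)·cosh(ωT) + (ẋ₀/ω)·sinh(ωT) ⇒ p·(1 − cosh) = x(T) − x₀·cosh − (ẋ₀/ω)·sinh
numerator   = 1.0960 − (0.1802)·3.509257 − (1.1957/3.1704)·3.363760 = -0.804993
denominator = 1 − 3.509257 = -2.509257
p = -0.804993 / -2.509257 = 0.3208

p = 0.3208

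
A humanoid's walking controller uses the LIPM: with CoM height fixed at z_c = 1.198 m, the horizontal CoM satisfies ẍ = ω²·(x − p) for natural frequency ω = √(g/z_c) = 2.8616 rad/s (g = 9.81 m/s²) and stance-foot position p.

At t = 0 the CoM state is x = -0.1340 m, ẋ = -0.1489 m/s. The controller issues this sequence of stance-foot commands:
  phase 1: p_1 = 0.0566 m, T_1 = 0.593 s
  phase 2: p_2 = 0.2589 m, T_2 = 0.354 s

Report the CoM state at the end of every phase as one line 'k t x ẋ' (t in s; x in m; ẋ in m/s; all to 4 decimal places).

phase 1: p=0.0566, T=0.593, ωT=1.696929, cosh=2.820204, sinh=2.636958; start (x,ẋ)=(-0.134000, -0.148900) → end (x,ẋ)=(-0.618142, -1.858181)
phase 2: p=0.2589, T=0.354, ωT=1.013006, cosh=1.558497, sinh=1.195371; start (x,ẋ)=(-0.618142, -1.858181) → end (x,ẋ)=(-1.884181, -5.896042)

1 0.5930 -0.6181 -1.8582
2 0.9470 -1.8842 -5.8960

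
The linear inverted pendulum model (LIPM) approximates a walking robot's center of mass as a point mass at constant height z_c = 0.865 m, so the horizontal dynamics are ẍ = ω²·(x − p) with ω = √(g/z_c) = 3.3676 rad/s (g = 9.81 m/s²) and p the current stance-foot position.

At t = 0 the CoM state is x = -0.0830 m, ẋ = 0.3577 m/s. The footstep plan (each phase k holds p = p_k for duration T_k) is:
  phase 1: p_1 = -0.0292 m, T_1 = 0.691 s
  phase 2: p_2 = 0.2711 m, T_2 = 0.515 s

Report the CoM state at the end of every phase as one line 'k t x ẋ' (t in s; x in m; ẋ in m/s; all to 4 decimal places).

phase 1: p=-0.0292, T=0.691, ωT=2.327012, cosh=5.172430, sinh=5.074843; start (x,ẋ)=(-0.083000, 0.357700) → end (x,ẋ)=(0.231563, 0.930734)
phase 2: p=0.2711, T=0.515, ωT=1.734314, cosh=2.920781, sinh=2.744260; start (x,ẋ)=(0.231563, 0.930734) → end (x,ẋ)=(0.914078, 2.353089)

1 0.6910 0.2316 0.9307
2 1.2060 0.9141 2.3531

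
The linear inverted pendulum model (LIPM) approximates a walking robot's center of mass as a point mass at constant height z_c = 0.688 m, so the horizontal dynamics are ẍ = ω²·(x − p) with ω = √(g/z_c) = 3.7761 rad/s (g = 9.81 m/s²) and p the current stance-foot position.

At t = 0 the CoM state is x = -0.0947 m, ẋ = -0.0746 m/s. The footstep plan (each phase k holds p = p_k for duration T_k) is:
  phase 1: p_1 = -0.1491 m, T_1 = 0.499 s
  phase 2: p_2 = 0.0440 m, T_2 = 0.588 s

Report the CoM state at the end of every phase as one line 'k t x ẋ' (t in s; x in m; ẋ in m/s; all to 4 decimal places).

phase 1: p=-0.1491, T=0.499, ωT=1.884274, cosh=3.366757, sinh=3.214817; start (x,ẋ)=(-0.094700, -0.074600) → end (x,ẋ)=(-0.029460, 0.409227)
phase 2: p=0.0440, T=0.588, ωT=2.220347, cosh=4.659548, sinh=4.550977; start (x,ẋ)=(-0.029460, 0.409227) → end (x,ẋ)=(0.194913, 0.644411)

1 0.4990 -0.0295 0.4092
2 1.0870 0.1949 0.6444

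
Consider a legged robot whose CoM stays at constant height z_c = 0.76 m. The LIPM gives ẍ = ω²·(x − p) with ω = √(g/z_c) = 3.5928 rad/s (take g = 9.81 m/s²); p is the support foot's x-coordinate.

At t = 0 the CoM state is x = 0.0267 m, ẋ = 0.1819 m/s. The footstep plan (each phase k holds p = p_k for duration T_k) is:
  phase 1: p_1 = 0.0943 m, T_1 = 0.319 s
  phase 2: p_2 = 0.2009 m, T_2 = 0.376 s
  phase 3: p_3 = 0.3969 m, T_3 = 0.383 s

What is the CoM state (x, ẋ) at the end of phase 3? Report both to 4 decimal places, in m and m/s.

x = -1.2434, ẋ = -5.6814

phase 1: p=0.0943, T=0.319, ωT=1.146103, cosh=1.731892, sinh=1.414018; start (x,ẋ)=(0.026700, 0.181900) → end (x,ẋ)=(0.048815, -0.028396)
phase 2: p=0.2009, T=0.376, ωT=1.350893, cosh=2.059940, sinh=1.800931; start (x,ẋ)=(0.048815, -0.028396) → end (x,ẋ)=(-0.126621, -1.042546)
phase 3: p=0.3969, T=0.383, ωT=1.376042, cosh=2.105889, sinh=1.853313; start (x,ẋ)=(-0.126621, -1.042546) → end (x,ẋ)=(-1.243365, -5.681393)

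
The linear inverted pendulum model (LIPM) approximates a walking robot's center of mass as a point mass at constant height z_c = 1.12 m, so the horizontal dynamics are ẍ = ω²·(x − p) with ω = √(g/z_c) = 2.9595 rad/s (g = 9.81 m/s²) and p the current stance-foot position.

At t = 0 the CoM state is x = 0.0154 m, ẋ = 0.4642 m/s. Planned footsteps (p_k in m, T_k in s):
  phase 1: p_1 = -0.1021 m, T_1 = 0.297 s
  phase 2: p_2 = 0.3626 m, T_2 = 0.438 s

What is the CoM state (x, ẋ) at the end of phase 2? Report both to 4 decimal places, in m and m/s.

phase 1: p=-0.1021, T=0.297, ωT=0.878971, cosh=1.411816, sinh=0.996606; start (x,ẋ)=(0.015400, 0.464200) → end (x,ẋ)=(0.220107, 1.001926)
phase 2: p=0.3626, T=0.438, ωT=1.296261, cosh=1.964578, sinh=1.691025; start (x,ẋ)=(0.220107, 1.001926) → end (x,ẋ)=(0.655150, 1.255241)

x = 0.6552, ẋ = 1.2552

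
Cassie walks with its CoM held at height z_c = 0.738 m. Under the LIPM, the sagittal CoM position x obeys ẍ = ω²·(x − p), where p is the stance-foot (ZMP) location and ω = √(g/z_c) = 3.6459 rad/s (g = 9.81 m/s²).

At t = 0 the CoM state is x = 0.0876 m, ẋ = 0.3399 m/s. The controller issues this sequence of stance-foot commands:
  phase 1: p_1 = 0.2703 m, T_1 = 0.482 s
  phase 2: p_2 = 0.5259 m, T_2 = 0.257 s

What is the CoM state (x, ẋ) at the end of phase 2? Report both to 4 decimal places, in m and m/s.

phase 1: p=0.2703, T=0.482, ωT=1.757324, cosh=2.984704, sinh=2.812199; start (x,ẋ)=(0.087600, 0.339900) → end (x,ẋ)=(-0.012830, -0.858721)
phase 2: p=0.5259, T=0.257, ωT=0.936996, cosh=1.472053, sinh=1.080250; start (x,ẋ)=(-0.012830, -0.858721) → end (x,ẋ)=(-0.521571, -3.385862)

x = -0.5216, ẋ = -3.3859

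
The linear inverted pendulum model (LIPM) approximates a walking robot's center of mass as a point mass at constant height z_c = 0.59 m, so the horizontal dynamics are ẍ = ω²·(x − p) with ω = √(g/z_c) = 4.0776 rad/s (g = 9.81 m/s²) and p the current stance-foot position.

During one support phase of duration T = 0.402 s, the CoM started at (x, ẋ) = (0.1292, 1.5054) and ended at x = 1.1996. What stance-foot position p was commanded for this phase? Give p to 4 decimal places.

p = 0.0363

ωT = 4.0776·0.402 = 1.639195; cosh(ωT) = 2.672579, sinh(ωT) = 2.478443
x(T) = p + (x₀−p)·cosh(ωT) + (ẋ₀/ω)·sinh(ωT) ⇒ p·(1 − cosh) = x(T) − x₀·cosh − (ẋ₀/ω)·sinh
numerator   = 1.1996 − (0.1292)·2.672579 − (1.5054/4.0776)·2.478443 = -0.060708
denominator = 1 − 2.672579 = -1.672579
p = -0.060708 / -1.672579 = 0.0363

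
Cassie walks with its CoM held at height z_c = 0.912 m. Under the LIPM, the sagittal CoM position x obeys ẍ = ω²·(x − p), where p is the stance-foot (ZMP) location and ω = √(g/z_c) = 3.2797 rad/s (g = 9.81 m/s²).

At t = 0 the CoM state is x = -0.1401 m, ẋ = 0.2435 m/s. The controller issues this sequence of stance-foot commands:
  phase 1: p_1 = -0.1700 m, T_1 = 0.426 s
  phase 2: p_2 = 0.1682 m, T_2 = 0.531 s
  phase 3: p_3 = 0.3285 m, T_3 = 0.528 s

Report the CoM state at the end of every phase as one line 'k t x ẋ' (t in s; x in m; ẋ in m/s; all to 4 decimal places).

1 0.4260 0.0351 0.7086
2 0.9570 0.3742 0.8763
3 1.4850 1.1928 2.9632

phase 1: p=-0.1700, T=0.426, ωT=1.397152, cosh=2.145484, sinh=1.898184; start (x,ẋ)=(-0.140100, 0.243500) → end (x,ẋ)=(0.035080, 0.708567)
phase 2: p=0.1682, T=0.531, ωT=1.741521, cosh=2.940634, sinh=2.765380; start (x,ẋ)=(0.035080, 0.708567) → end (x,ẋ)=(0.374193, 0.876288)
phase 3: p=0.3285, T=0.528, ωT=1.731682, cosh=2.913567, sinh=2.736580; start (x,ẋ)=(0.374193, 0.876288) → end (x,ẋ)=(1.192802, 2.963221)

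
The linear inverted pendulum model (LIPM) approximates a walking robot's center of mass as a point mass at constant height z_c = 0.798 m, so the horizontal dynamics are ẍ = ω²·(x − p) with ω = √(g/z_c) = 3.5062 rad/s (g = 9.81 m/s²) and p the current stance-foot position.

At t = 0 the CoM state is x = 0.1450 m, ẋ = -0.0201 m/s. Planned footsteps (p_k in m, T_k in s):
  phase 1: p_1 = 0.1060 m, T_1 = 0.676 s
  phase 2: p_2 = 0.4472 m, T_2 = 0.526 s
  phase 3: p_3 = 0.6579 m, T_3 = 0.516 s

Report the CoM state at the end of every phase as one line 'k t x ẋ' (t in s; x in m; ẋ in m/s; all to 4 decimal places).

1 0.6760 0.2861 0.6167
2 1.2020 0.4672 0.2569
3 1.7180 0.2776 -1.1817

phase 1: p=0.1060, T=0.676, ωT=2.370191, cosh=5.396450, sinh=5.302987; start (x,ẋ)=(0.145000, -0.020100) → end (x,ẋ)=(0.286061, 0.616671)
phase 2: p=0.4472, T=0.526, ωT=1.844261, cosh=3.240784, sinh=3.082642; start (x,ẋ)=(0.286061, 0.616671) → end (x,ẋ)=(0.467160, 0.256852)
phase 3: p=0.6579, T=0.516, ωT=1.809199, cosh=3.134671, sinh=2.970885; start (x,ẋ)=(0.467160, 0.256852) → end (x,ẋ)=(0.277628, -1.181705)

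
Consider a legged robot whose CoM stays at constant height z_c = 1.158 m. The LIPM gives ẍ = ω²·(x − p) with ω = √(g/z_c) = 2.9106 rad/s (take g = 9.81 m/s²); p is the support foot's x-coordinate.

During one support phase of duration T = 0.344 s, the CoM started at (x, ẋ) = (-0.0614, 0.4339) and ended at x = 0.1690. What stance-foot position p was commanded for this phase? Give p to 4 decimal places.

ωT = 2.9106·0.344 = 1.001246; cosh(ωT) = 1.544547, sinh(ωT) = 1.177125
x(T) = p + (x₀−p)·cosh(ωT) + (ẋ₀/ω)·sinh(ωT) ⇒ p·(1 − cosh) = x(T) − x₀·cosh − (ẋ₀/ω)·sinh
numerator   = 0.1690 − (-0.0614)·1.544547 − (0.4339/2.9106)·1.177125 = 0.088354
denominator = 1 − 1.544547 = -0.544547
p = 0.088354 / -0.544547 = -0.1623

p = -0.1623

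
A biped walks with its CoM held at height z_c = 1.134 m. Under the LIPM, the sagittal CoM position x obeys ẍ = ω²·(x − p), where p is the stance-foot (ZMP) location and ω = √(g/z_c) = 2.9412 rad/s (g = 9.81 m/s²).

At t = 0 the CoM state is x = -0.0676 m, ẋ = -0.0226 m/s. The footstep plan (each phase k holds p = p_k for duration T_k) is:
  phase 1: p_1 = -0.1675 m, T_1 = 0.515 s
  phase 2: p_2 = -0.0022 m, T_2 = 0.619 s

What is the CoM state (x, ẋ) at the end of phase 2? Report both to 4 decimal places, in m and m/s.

phase 1: p=-0.1675, T=0.515, ωT=1.514718, cosh=2.384004, sinh=2.164134; start (x,ẋ)=(-0.067600, -0.022600) → end (x,ẋ)=(0.054033, 0.582000)
phase 2: p=-0.0022, T=0.619, ωT=1.820603, cosh=3.168754, sinh=3.006826; start (x,ẋ)=(0.054033, 0.582000) → end (x,ẋ)=(0.770974, 2.341521)

x = 0.7710, ẋ = 2.3415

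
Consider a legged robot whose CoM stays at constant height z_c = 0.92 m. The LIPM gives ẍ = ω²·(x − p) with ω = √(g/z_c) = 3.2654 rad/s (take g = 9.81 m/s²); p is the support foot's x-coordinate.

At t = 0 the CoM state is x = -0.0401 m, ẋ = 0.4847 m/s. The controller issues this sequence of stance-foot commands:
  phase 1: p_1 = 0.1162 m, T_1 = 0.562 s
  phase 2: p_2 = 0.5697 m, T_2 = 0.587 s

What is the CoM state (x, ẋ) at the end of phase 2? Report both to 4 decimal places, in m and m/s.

phase 1: p=0.1162, T=0.562, ωT=1.835155, cosh=3.212846, sinh=3.053258; start (x,ẋ)=(-0.040100, 0.484700) → end (x,ẋ)=(0.067243, -0.001061)
phase 2: p=0.5697, T=0.587, ωT=1.916790, cosh=3.473088, sinh=3.326009; start (x,ẋ)=(0.067243, -0.001061) → end (x,ẋ)=(-1.176459, -5.460749)

x = -1.1765, ẋ = -5.4607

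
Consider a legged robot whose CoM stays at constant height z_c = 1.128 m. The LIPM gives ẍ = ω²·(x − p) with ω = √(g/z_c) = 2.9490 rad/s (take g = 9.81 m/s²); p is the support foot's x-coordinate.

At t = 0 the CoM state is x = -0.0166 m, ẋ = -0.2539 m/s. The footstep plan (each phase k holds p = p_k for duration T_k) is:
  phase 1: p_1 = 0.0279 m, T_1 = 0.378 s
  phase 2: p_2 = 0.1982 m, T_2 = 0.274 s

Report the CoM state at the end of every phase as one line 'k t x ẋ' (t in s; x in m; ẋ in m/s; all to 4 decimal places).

1 0.3780 -0.1644 -0.6072
2 0.6520 -0.4744 -1.7775

phase 1: p=0.0279, T=0.378, ωT=1.114722, cosh=1.688363, sinh=1.360357; start (x,ẋ)=(-0.016600, -0.253900) → end (x,ẋ)=(-0.164355, -0.607196)
phase 2: p=0.1982, T=0.274, ωT=0.808026, cosh=1.344606, sinh=0.898869; start (x,ẋ)=(-0.164355, -0.607196) → end (x,ẋ)=(-0.474370, -1.777487)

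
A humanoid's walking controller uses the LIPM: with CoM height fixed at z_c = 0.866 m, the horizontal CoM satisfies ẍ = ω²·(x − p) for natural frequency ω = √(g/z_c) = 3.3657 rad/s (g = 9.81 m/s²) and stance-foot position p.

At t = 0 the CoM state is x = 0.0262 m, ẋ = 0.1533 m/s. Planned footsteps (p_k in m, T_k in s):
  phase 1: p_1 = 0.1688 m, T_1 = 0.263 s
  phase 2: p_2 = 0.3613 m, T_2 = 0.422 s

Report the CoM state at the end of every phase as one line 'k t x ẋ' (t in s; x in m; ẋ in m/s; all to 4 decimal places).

phase 1: p=0.1688, T=0.263, ωT=0.885179, cosh=1.418029, sinh=1.005389; start (x,ẋ)=(0.026200, 0.153300) → end (x,ẋ)=(0.012382, -0.265151)
phase 2: p=0.3613, T=0.422, ωT=1.420325, cosh=2.190051, sinh=1.948416; start (x,ẋ)=(0.012382, -0.265151) → end (x,ẋ)=(-0.556345, -2.868822)

1 0.2630 0.0124 -0.2652
2 0.6850 -0.5563 -2.8688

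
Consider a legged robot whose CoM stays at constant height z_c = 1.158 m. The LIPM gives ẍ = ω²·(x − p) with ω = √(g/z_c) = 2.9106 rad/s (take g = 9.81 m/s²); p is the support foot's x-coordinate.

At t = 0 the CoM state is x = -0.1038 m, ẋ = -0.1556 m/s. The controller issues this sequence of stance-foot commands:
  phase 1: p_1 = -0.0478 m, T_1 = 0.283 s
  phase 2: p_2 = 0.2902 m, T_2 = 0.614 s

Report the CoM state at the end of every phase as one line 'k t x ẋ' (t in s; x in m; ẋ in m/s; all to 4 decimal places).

phase 1: p=-0.0478, T=0.283, ωT=0.823700, cosh=1.358860, sinh=0.920055; start (x,ẋ)=(-0.103800, -0.155600) → end (x,ẋ)=(-0.173082, -0.361402)
phase 2: p=0.2902, T=0.614, ωT=1.787108, cosh=3.069801, sinh=2.902357; start (x,ẋ)=(-0.173082, -0.361402) → end (x,ẋ)=(-1.492362, -5.023054)

1 0.2830 -0.1731 -0.3614
2 0.8970 -1.4924 -5.0231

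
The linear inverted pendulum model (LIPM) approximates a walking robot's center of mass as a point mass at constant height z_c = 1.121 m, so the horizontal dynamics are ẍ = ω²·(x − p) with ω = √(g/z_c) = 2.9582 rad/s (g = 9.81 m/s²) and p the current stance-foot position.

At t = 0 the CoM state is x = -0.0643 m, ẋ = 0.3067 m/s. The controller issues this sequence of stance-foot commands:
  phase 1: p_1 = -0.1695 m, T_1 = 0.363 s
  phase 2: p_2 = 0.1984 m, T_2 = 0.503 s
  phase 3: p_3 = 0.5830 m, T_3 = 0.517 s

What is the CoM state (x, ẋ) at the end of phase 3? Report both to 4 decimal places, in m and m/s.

x = 2.1320, ẋ = 4.8818

phase 1: p=-0.1695, T=0.363, ωT=1.073827, cosh=1.634128, sinh=1.292429; start (x,ẋ)=(-0.064300, 0.306700) → end (x,ẋ)=(0.136407, 0.903394)
phase 2: p=0.1984, T=0.503, ωT=1.487975, cosh=2.326974, sinh=2.101144; start (x,ẋ)=(0.136407, 0.903394) → end (x,ẋ)=(0.695804, 1.716848)
phase 3: p=0.5830, T=0.517, ωT=1.529389, cosh=2.416013, sinh=2.199345; start (x,ẋ)=(0.695804, 1.716848) → end (x,ẋ)=(2.131968, 4.881842)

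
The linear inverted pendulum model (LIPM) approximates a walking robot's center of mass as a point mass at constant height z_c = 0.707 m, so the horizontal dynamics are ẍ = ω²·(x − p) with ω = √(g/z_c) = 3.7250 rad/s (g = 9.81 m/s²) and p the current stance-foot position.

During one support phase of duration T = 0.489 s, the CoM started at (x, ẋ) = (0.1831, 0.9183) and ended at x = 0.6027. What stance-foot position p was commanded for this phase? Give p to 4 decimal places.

ωT = 3.7250·0.489 = 1.821525; cosh(ωT) = 3.171528, sinh(ωT) = 3.009749
x(T) = p + (x₀−p)·cosh(ωT) + (ẋ₀/ω)·sinh(ωT) ⇒ p·(1 − cosh) = x(T) − x₀·cosh − (ẋ₀/ω)·sinh
numerator   = 0.6027 − (0.1831)·3.171528 − (0.9183/3.7250)·3.009749 = -0.719981
denominator = 1 − 3.171528 = -2.171528
p = -0.719981 / -2.171528 = 0.3316

p = 0.3316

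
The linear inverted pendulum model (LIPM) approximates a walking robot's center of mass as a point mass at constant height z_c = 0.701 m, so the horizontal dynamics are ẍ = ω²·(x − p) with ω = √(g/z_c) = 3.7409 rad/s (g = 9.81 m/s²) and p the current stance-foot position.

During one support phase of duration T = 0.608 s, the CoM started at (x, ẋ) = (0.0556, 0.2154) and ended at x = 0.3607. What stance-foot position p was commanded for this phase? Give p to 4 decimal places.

p = 0.0484

ωT = 3.7409·0.608 = 2.274467; cosh(ωT) = 4.912795, sinh(ωT) = 4.809943
x(T) = p + (x₀−p)·cosh(ωT) + (ẋ₀/ω)·sinh(ωT) ⇒ p·(1 − cosh) = x(T) − x₀·cosh − (ẋ₀/ω)·sinh
numerator   = 0.3607 − (0.0556)·4.912795 − (0.2154/3.7409)·4.809943 = -0.189407
denominator = 1 − 4.912795 = -3.912795
p = -0.189407 / -3.912795 = 0.0484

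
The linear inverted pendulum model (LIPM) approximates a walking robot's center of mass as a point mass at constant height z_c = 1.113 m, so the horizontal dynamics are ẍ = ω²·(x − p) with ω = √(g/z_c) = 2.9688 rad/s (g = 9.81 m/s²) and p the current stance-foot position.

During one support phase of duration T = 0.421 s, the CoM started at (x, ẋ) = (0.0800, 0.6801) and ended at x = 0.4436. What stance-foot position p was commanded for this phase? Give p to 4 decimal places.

ωT = 2.9688·0.421 = 1.249865; cosh(ωT) = 1.888207, sinh(ωT) = 1.601664
x(T) = p + (x₀−p)·cosh(ωT) + (ẋ₀/ω)·sinh(ωT) ⇒ p·(1 − cosh) = x(T) − x₀·cosh − (ẋ₀/ω)·sinh
numerator   = 0.4436 − (0.0800)·1.888207 − (0.6801/2.9688)·1.601664 = -0.074370
denominator = 1 − 1.888207 = -0.888207
p = -0.074370 / -0.888207 = 0.0837

p = 0.0837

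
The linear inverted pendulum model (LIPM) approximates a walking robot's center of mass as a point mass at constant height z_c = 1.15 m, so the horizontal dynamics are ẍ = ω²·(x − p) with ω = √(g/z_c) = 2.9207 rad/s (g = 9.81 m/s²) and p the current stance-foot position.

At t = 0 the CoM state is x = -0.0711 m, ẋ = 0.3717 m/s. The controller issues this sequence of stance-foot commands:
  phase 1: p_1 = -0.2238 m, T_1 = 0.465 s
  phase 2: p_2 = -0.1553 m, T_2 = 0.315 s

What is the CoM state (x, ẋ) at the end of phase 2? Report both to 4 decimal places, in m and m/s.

x = 1.1124, ẋ = 3.7748

phase 1: p=-0.2238, T=0.465, ωT=1.358126, cosh=2.073020, sinh=1.815877; start (x,ẋ)=(-0.071100, 0.371700) → end (x,ẋ)=(0.323846, 1.580406)
phase 2: p=-0.1553, T=0.315, ωT=0.920021, cosh=1.453926, sinh=1.055415; start (x,ẋ)=(0.323846, 1.580406) → end (x,ẋ)=(1.112434, 3.774786)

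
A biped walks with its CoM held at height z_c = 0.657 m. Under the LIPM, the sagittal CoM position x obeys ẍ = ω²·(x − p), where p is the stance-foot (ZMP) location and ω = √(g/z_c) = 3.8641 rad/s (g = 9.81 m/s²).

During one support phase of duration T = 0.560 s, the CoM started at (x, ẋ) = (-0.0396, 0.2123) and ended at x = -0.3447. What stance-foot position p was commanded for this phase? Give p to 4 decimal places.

p = 0.1191

ωT = 3.8641·0.560 = 2.163896; cosh(ωT) = 4.409931, sinh(ωT) = 4.295055
x(T) = p + (x₀−p)·cosh(ωT) + (ẋ₀/ω)·sinh(ωT) ⇒ p·(1 − cosh) = x(T) − x₀·cosh − (ẋ₀/ω)·sinh
numerator   = -0.3447 − (-0.0396)·4.409931 − (0.2123/3.8641)·4.295055 = -0.406044
denominator = 1 − 4.409931 = -3.409931
p = -0.406044 / -3.409931 = 0.1191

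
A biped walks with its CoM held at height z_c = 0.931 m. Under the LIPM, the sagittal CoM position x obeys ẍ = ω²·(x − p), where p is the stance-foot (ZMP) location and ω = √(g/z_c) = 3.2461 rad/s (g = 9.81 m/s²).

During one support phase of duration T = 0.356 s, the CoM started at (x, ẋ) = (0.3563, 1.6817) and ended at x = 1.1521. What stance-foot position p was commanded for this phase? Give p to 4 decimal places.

p = 0.2829

ωT = 3.2461·0.356 = 1.155612; cosh(ωT) = 1.745415, sinh(ωT) = 1.430550
x(T) = p + (x₀−p)·cosh(ωT) + (ẋ₀/ω)·sinh(ωT) ⇒ p·(1 − cosh) = x(T) − x₀·cosh − (ẋ₀/ω)·sinh
numerator   = 1.1521 − (0.3563)·1.745415 − (1.6817/3.2461)·1.430550 = -0.210913
denominator = 1 − 1.745415 = -0.745415
p = -0.210913 / -0.745415 = 0.2829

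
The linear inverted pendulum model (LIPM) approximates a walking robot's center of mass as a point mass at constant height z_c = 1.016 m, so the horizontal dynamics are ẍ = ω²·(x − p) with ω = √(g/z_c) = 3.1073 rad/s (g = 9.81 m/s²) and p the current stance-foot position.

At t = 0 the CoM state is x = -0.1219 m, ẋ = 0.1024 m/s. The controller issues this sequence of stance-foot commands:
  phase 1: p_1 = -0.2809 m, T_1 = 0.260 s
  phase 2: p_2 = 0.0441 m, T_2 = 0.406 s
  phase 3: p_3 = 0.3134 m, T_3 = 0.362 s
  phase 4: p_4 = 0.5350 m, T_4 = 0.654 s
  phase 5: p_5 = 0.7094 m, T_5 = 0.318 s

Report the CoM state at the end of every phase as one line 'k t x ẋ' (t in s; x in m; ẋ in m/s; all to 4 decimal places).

1 0.2600 -0.0375 0.5817
2 0.6660 0.1925 0.6975
3 1.0280 0.4167 0.6696
4 1.6820 0.8842 1.2209
5 2.0000 1.4313 2.4955

phase 1: p=-0.2809, T=0.260, ωT=0.807898, cosh=1.344491, sinh=0.898697; start (x,ẋ)=(-0.121900, 0.102400) → end (x,ẋ)=(-0.037510, 0.581687)
phase 2: p=0.0441, T=0.406, ωT=1.261564, cosh=1.907075, sinh=1.623864; start (x,ẋ)=(-0.037510, 0.581687) → end (x,ẋ)=(0.192452, 0.697531)
phase 3: p=0.3134, T=0.362, ωT=1.124843, cosh=1.702218, sinh=1.377514; start (x,ẋ)=(0.192452, 0.697531) → end (x,ẋ)=(0.416746, 0.669649)
phase 4: p=0.5350, T=0.654, ωT=2.032174, cosh=3.880855, sinh=3.749804; start (x,ẋ)=(0.416746, 0.669649) → end (x,ẋ)=(0.884187, 1.220940)
phase 5: p=0.7094, T=0.318, ωT=0.988121, cosh=1.529229, sinh=1.156954; start (x,ẋ)=(0.884187, 1.220940) → end (x,ẋ)=(1.431287, 2.495456)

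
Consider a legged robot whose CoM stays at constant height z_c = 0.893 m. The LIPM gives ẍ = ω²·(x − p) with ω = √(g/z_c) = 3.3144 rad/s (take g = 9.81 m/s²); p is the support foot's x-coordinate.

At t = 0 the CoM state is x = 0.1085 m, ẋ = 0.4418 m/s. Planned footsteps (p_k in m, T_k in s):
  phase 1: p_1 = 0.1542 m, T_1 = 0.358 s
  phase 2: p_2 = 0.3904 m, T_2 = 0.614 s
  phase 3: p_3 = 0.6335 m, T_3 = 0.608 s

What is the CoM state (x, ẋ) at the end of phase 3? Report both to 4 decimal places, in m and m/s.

phase 1: p=0.1542, T=0.358, ωT=1.186555, cosh=1.790524, sinh=1.485253; start (x,ẋ)=(0.108500, 0.441800) → end (x,ẋ)=(0.270353, 0.566085)
phase 2: p=0.3904, T=0.614, ωT=2.035042, cosh=3.891623, sinh=3.760948; start (x,ẋ)=(0.270353, 0.566085) → end (x,ẋ)=(0.565576, 0.706570)
phase 3: p=0.6335, T=0.608, ωT=2.015155, cosh=3.817596, sinh=3.684296; start (x,ẋ)=(0.565576, 0.706570) → end (x,ẋ)=(1.159619, 1.867963)

x = 1.1596, ẋ = 1.8680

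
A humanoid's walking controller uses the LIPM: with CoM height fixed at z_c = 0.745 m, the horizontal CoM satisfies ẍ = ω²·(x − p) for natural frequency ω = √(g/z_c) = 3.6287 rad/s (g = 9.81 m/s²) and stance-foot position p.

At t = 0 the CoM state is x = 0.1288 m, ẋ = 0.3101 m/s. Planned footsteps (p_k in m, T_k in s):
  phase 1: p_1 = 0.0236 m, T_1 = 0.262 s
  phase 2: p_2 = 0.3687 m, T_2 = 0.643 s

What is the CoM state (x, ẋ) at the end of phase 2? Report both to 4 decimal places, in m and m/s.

x = 1.1166, ẋ = 2.8327

phase 1: p=0.0236, T=0.262, ωT=0.950719, cosh=1.487017, sinh=1.100554; start (x,ẋ)=(0.128800, 0.310100) → end (x,ẋ)=(0.274085, 0.881248)
phase 2: p=0.3687, T=0.643, ωT=2.333254, cosh=5.204211, sinh=5.107231; start (x,ẋ)=(0.274085, 0.881248) → end (x,ẋ)=(1.116620, 2.832737)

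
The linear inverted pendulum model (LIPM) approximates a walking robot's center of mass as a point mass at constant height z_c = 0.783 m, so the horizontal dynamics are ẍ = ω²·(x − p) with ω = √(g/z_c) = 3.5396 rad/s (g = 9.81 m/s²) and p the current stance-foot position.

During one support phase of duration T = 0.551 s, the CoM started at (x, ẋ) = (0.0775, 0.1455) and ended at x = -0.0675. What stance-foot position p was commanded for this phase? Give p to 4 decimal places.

p = 0.1883

ωT = 3.5396·0.551 = 1.950320; cosh(ωT) = 3.586581, sinh(ωT) = 3.444353
x(T) = p + (x₀−p)·cosh(ωT) + (ẋ₀/ω)·sinh(ωT) ⇒ p·(1 − cosh) = x(T) − x₀·cosh − (ẋ₀/ω)·sinh
numerator   = -0.0675 − (0.0775)·3.586581 − (0.1455/3.5396)·3.444353 = -0.487045
denominator = 1 − 3.586581 = -2.586581
p = -0.487045 / -2.586581 = 0.1883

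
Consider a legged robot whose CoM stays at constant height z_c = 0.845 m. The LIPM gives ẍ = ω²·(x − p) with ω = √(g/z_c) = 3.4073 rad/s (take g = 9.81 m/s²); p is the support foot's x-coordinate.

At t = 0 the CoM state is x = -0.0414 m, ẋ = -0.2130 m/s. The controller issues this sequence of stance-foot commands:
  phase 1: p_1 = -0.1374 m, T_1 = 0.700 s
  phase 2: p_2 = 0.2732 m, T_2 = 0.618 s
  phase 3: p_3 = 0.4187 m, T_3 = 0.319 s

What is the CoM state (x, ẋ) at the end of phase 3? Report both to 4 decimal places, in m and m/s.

phase 1: p=-0.1374, T=0.700, ωT=2.385110, cosh=5.476168, sinh=5.384089; start (x,ẋ)=(-0.041400, -0.213000) → end (x,ẋ)=(0.051737, 0.594716)
phase 2: p=0.2732, T=0.618, ωT=2.105711, cosh=4.167351, sinh=4.045592; start (x,ẋ)=(0.051737, 0.594716) → end (x,ẋ)=(0.056412, -0.574370)
phase 3: p=0.4187, T=0.319, ωT=1.086929, cosh=1.651202, sinh=1.313951; start (x,ẋ)=(0.056412, -0.574370) → end (x,ẋ)=(-0.401003, -2.570372)

x = -0.4010, ẋ = -2.5704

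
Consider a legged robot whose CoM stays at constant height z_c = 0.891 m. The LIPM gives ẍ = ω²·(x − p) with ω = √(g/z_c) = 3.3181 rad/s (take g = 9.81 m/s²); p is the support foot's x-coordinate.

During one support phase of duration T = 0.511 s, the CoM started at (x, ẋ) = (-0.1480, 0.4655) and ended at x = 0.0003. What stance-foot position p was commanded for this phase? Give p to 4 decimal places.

p = -0.0263

ωT = 3.3181·0.511 = 1.695549; cosh(ωT) = 2.816568, sinh(ωT) = 2.633070
x(T) = p + (x₀−p)·cosh(ωT) + (ẋ₀/ω)·sinh(ωT) ⇒ p·(1 − cosh) = x(T) − x₀·cosh − (ẋ₀/ω)·sinh
numerator   = 0.0003 − (-0.1480)·2.816568 − (0.4655/3.3181)·2.633070 = 0.047756
denominator = 1 − 2.816568 = -1.816568
p = 0.047756 / -1.816568 = -0.0263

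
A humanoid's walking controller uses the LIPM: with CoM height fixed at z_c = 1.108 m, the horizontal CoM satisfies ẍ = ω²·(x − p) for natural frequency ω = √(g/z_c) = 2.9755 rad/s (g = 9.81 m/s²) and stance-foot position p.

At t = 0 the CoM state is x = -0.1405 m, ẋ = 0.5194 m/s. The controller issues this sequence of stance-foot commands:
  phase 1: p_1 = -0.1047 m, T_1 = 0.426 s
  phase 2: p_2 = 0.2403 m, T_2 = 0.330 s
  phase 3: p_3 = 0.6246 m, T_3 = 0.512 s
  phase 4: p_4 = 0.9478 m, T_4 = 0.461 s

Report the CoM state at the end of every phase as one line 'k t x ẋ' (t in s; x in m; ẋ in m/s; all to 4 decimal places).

1 0.4260 0.1121 0.8214
2 0.7560 0.3620 0.8127
3 1.2680 0.5904 0.2455
4 1.7290 0.3501 -1.4464

phase 1: p=-0.1047, T=0.426, ωT=1.267563, cosh=1.916851, sinh=1.635334; start (x,ẋ)=(-0.140500, 0.519400) → end (x,ẋ)=(0.112139, 0.821412)
phase 2: p=0.2403, T=0.330, ωT=0.981915, cosh=1.522078, sinh=1.147485; start (x,ẋ)=(0.112139, 0.821412) → end (x,ẋ)=(0.362002, 0.812667)
phase 3: p=0.6246, T=0.512, ωT=1.523456, cosh=2.403006, sinh=2.185048; start (x,ẋ)=(0.362002, 0.812667) → end (x,ẋ)=(0.590354, 0.245532)
phase 4: p=0.9478, T=0.461, ωT=1.371706, cosh=2.097871, sinh=1.844197; start (x,ẋ)=(0.590354, 0.245532) → end (x,ẋ)=(0.350104, -1.446356)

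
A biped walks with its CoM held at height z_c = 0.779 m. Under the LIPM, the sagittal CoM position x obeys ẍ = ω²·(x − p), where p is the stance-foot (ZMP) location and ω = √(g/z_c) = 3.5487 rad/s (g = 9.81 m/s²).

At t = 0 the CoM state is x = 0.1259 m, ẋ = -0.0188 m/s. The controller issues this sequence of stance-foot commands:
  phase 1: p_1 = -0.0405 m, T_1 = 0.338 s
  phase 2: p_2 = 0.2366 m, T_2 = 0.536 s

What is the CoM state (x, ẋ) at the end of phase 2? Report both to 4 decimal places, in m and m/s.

phase 1: p=-0.0405, T=0.338, ωT=1.199461, cosh=1.809842, sinh=1.508485; start (x,ẋ)=(0.125900, -0.018800) → end (x,ẋ)=(0.252666, 0.856741)
phase 2: p=0.2366, T=0.536, ωT=1.902103, cosh=3.424613, sinh=3.275358; start (x,ẋ)=(0.252666, 0.856741) → end (x,ẋ)=(1.082370, 3.120746)

x = 1.0824, ẋ = 3.1207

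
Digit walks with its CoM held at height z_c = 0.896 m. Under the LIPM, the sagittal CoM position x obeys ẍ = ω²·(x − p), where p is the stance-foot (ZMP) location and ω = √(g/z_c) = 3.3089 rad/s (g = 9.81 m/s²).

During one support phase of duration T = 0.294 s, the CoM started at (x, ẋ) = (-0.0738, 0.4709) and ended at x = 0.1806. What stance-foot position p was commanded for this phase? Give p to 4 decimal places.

ωT = 3.3089·0.294 = 0.972817; cosh(ωT) = 1.511701, sinh(ωT) = 1.133684
x(T) = p + (x₀−p)·cosh(ωT) + (ẋ₀/ω)·sinh(ωT) ⇒ p·(1 − cosh) = x(T) − x₀·cosh − (ẋ₀/ω)·sinh
numerator   = 0.1806 − (-0.0738)·1.511701 − (0.4709/3.3089)·1.133684 = 0.130825
denominator = 1 − 1.511701 = -0.511701
p = 0.130825 / -0.511701 = -0.2557

p = -0.2557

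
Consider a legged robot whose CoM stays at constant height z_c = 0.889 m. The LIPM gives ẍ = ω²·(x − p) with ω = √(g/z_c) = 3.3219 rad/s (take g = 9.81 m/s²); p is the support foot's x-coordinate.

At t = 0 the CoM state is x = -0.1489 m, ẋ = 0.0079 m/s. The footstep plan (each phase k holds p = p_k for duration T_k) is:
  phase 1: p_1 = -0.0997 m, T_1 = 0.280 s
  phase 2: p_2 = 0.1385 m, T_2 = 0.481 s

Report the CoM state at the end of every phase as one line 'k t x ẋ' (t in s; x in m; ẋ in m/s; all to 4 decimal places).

1 0.2800 -0.1692 -0.1633
2 0.7610 -0.7696 -2.8428

phase 1: p=-0.0997, T=0.280, ωT=0.930132, cosh=1.464673, sinh=1.070171; start (x,ẋ)=(-0.148900, 0.007900) → end (x,ẋ)=(-0.169217, -0.163335)
phase 2: p=0.1385, T=0.481, ωT=1.597834, cosh=2.572325, sinh=2.369990; start (x,ẋ)=(-0.169217, -0.163335) → end (x,ẋ)=(-0.769578, -2.842766)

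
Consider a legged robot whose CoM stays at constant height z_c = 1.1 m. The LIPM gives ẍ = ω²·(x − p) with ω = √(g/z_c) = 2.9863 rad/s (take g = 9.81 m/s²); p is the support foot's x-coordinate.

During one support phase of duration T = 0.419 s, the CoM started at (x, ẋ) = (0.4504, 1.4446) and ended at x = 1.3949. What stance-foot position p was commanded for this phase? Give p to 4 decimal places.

p = 0.2612

ωT = 2.9863·0.419 = 1.251260; cosh(ωT) = 1.890443, sinh(ωT) = 1.604299
x(T) = p + (x₀−p)·cosh(ωT) + (ẋ₀/ω)·sinh(ωT) ⇒ p·(1 − cosh) = x(T) − x₀·cosh − (ẋ₀/ω)·sinh
numerator   = 1.3949 − (0.4504)·1.890443 − (1.4446/2.9863)·1.604299 = -0.232623
denominator = 1 − 1.890443 = -0.890443
p = -0.232623 / -0.890443 = 0.2612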